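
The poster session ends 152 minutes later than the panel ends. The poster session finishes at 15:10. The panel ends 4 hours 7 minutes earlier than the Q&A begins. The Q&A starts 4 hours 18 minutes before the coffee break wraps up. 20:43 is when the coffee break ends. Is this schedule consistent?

No

The Q&A starts at 20:43 − 258 min = 16:25.
The panel ends at 16:25 − 247 min = 12:18.
The poster session ends at 12:18 + 152 min = 14:50.
But the poster session is also said to end at 15:10 — a 20-minute conflict.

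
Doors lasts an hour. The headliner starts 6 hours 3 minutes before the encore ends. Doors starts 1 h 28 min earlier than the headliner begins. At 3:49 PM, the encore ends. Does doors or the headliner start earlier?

doors

The headliner starts at 3:49 PM − 363 min = 9:46 AM.
Doors starts at 9:46 AM − 88 min = 8:18 AM.
Doors starts at 8:18 AM and the headliner starts at 9:46 AM, so doors is first.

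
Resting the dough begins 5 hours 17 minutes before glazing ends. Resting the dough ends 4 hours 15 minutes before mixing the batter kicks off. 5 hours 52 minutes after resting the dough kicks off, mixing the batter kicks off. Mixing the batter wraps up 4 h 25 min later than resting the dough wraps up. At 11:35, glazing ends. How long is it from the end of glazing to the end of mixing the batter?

Resting the dough starts at 11:35 − 317 min = 06:18.
Mixing the batter starts at 06:18 + 352 min = 12:10.
Resting the dough ends at 12:10 − 255 min = 07:55.
Mixing the batter ends at 07:55 + 265 min = 12:20.
From 11:35 to 12:20 is 45 minutes.

45 minutes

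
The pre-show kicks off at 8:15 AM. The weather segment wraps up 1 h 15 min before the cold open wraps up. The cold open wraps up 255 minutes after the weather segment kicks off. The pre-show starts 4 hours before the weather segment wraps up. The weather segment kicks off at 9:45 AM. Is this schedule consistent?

No

The cold open ends at 9:45 AM + 255 min = 2:00 PM.
The weather segment ends at 2:00 PM − 75 min = 12:45 PM.
The pre-show starts at 12:45 PM − 240 min = 8:45 AM.
But the pre-show is also said to start at 8:15 AM — a 30-minute conflict.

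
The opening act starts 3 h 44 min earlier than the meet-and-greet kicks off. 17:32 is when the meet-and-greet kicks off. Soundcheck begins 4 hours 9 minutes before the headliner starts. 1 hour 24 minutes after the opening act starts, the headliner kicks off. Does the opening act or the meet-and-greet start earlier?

The opening act starts at 17:32 − 224 min = 13:48.
The opening act starts at 13:48 and the meet-and-greet starts at 17:32, so the opening act is first.

the opening act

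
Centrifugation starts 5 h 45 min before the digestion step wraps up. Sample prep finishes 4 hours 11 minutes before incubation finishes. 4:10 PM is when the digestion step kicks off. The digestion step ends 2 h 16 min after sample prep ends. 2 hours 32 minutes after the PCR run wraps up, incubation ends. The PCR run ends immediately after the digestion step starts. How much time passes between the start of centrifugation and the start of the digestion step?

5 h 8 min

The PCR run ends at 4:10 PM.
Incubation ends at 4:10 PM + 152 min = 6:42 PM.
Sample prep ends at 6:42 PM − 251 min = 2:31 PM.
The digestion step ends at 2:31 PM + 136 min = 4:47 PM.
Centrifugation starts at 4:47 PM − 345 min = 11:02 AM.
From 11:02 AM to 4:10 PM is 5 h 8 min.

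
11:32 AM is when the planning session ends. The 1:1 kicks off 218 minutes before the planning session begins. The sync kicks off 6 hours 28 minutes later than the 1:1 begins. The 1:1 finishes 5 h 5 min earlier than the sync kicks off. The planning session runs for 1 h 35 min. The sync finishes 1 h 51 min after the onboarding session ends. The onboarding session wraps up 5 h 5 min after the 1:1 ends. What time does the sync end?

The planning session starts at 11:32 AM − 95 min = 9:57 AM.
The 1:1 starts at 9:57 AM − 218 min = 6:19 AM.
The sync starts at 6:19 AM + 388 min = 12:47 PM.
The 1:1 ends at 12:47 PM − 305 min = 7:42 AM.
The onboarding session ends at 7:42 AM + 305 min = 12:47 PM.
The sync ends at 12:47 PM + 111 min = 2:38 PM.

2:38 PM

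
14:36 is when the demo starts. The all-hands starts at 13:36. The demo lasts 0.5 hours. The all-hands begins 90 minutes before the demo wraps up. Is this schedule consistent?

Yes

The demo ends at 14:36 + 30 min = 15:06.
The all-hands starts at 15:06 − 90 min = 13:36.
That matches the stated 13:36, so the schedule is consistent.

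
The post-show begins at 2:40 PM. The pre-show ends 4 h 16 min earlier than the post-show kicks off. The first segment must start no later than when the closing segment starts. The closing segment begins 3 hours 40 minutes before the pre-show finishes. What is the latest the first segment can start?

The pre-show ends at 2:40 PM − 256 min = 10:24 AM.
The closing segment starts at 10:24 AM − 220 min = 6:44 AM.
The first segment is bounded by the closing segment, so the latest it can start is 6:44 AM.

6:44 AM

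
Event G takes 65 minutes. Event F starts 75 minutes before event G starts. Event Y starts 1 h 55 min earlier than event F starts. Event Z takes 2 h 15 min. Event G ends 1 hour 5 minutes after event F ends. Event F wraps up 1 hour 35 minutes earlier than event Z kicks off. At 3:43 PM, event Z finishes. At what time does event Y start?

8:43 AM

Event Z starts at 3:43 PM − 135 min = 1:28 PM.
Event F ends at 1:28 PM − 95 min = 11:53 AM.
Event G ends at 11:53 AM + 65 min = 12:58 PM.
Event G starts at 12:58 PM − 65 min = 11:53 AM.
Event F starts at 11:53 AM − 75 min = 10:38 AM.
Event Y starts at 10:38 AM − 115 min = 8:43 AM.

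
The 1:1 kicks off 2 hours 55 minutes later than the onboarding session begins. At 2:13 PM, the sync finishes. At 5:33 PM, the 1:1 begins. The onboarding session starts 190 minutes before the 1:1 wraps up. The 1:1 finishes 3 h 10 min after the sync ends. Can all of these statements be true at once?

The 1:1 ends at 2:13 PM + 190 min = 5:23 PM.
The onboarding session starts at 5:23 PM − 190 min = 2:13 PM.
The 1:1 starts at 2:13 PM + 175 min = 5:08 PM.
But the 1:1 is also said to start at 5:33 PM — a 25-minute conflict.

No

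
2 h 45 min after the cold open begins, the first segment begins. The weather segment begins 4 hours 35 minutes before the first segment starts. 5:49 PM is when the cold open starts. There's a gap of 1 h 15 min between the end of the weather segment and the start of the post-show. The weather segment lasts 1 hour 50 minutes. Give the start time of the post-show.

The first segment starts at 5:49 PM + 165 min = 8:34 PM.
The weather segment starts at 8:34 PM − 275 min = 3:59 PM.
The weather segment ends at 3:59 PM + 110 min = 5:49 PM.
The post-show starts at 5:49 PM + 75 min = 7:04 PM.

7:04 PM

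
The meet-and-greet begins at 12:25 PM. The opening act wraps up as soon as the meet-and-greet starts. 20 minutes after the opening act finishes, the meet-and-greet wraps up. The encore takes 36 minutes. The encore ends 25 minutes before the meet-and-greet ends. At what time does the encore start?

11:44 AM

The opening act ends at 12:25 PM.
The meet-and-greet ends at 12:25 PM + 20 min = 12:45 PM.
The encore ends at 12:45 PM − 25 min = 12:20 PM.
The encore starts at 12:20 PM − 36 min = 11:44 AM.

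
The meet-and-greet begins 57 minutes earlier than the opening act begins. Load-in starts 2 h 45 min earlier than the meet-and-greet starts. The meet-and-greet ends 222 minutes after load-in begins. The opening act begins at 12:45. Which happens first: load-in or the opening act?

load-in

The meet-and-greet starts at 12:45 − 57 min = 11:48.
Load-in starts at 11:48 − 165 min = 09:03.
Load-in starts at 09:03 and the opening act starts at 12:45, so load-in is first.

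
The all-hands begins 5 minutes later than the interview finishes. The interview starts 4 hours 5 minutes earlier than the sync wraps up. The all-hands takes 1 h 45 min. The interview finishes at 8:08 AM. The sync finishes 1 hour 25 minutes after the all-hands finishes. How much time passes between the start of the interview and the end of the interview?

The all-hands starts at 8:08 AM + 5 min = 8:13 AM.
The all-hands ends at 8:13 AM + 105 min = 9:58 AM.
The sync ends at 9:58 AM + 85 min = 11:23 AM.
The interview starts at 11:23 AM − 245 min = 7:18 AM.
From 7:18 AM to 8:08 AM is 50 minutes.

50 minutes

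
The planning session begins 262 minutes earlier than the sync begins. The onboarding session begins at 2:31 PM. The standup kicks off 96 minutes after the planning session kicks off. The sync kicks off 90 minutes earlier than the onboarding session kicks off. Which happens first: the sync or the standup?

The sync starts at 2:31 PM − 90 min = 1:01 PM.
The planning session starts at 1:01 PM − 262 min = 8:39 AM.
The standup starts at 8:39 AM + 96 min = 10:15 AM.
The sync starts at 1:01 PM and the standup starts at 10:15 AM, so the standup is first.

the standup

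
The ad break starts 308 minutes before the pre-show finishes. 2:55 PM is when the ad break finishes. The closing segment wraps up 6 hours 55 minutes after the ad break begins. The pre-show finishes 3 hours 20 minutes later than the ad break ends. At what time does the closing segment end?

8:02 PM

The pre-show ends at 2:55 PM + 200 min = 6:15 PM.
The ad break starts at 6:15 PM − 308 min = 1:07 PM.
The closing segment ends at 1:07 PM + 415 min = 8:02 PM.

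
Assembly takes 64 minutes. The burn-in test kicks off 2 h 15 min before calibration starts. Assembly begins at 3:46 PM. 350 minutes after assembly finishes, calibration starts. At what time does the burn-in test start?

8:25 PM

Assembly ends at 3:46 PM + 64 min = 4:50 PM.
Calibration starts at 4:50 PM + 350 min = 10:40 PM.
The burn-in test starts at 10:40 PM − 135 min = 8:25 PM.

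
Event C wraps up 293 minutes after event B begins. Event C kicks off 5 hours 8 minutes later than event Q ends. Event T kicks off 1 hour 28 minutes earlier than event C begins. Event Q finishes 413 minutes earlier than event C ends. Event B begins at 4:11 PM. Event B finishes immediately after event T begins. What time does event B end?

Event C ends at 4:11 PM + 293 min = 9:04 PM.
Event Q ends at 9:04 PM − 413 min = 2:11 PM.
Event C starts at 2:11 PM + 308 min = 7:19 PM.
Event T starts at 7:19 PM − 88 min = 5:51 PM.
So event B ends at 5:51 PM.

5:51 PM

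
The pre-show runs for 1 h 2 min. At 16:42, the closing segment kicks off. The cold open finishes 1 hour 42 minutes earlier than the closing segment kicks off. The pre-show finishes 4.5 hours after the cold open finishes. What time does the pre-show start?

The cold open ends at 16:42 − 102 min = 15:00.
The pre-show ends at 15:00 + 270 min = 19:30.
The pre-show starts at 19:30 − 62 min = 18:28.

18:28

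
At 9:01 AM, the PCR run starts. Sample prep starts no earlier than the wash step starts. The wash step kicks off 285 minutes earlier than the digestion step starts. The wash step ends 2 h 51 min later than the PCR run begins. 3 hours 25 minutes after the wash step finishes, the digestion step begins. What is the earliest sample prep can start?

The wash step ends at 9:01 AM + 171 min = 11:52 AM.
The digestion step starts at 11:52 AM + 205 min = 3:17 PM.
The wash step starts at 3:17 PM − 285 min = 10:32 AM.
Sample prep is bounded by the wash step, so the earliest it can start is 10:32 AM.

10:32 AM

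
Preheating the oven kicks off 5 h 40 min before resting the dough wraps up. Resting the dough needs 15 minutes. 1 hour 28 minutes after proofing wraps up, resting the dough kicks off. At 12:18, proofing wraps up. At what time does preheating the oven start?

Resting the dough starts at 12:18 + 88 min = 13:46.
Resting the dough ends at 13:46 + 15 min = 14:01.
Preheating the oven starts at 14:01 − 340 min = 08:21.

08:21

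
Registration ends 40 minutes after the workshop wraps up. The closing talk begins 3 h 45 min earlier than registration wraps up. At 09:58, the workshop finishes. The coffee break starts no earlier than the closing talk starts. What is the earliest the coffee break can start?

Registration ends at 09:58 + 40 min = 10:38.
The closing talk starts at 10:38 − 225 min = 06:53.
The coffee break is bounded by the closing talk, so the earliest it can start is 06:53.

06:53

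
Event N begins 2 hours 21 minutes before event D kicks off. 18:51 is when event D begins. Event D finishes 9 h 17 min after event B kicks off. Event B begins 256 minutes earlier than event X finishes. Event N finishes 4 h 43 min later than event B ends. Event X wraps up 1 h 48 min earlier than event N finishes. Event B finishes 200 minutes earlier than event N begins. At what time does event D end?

Event N starts at 18:51 − 141 min = 16:30.
Event B ends at 16:30 − 200 min = 13:10.
Event N ends at 13:10 + 283 min = 17:53.
Event X ends at 17:53 − 108 min = 16:05.
Event B starts at 16:05 − 256 min = 11:49.
Event D ends at 11:49 + 557 min = 21:06.

21:06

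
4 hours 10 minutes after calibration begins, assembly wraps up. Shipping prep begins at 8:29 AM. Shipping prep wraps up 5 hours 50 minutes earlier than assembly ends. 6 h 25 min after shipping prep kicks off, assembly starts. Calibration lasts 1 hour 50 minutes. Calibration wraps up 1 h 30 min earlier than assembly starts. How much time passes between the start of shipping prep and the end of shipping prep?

Assembly starts at 8:29 AM + 385 min = 2:54 PM.
Calibration ends at 2:54 PM − 90 min = 1:24 PM.
Calibration starts at 1:24 PM − 110 min = 11:34 AM.
Assembly ends at 11:34 AM + 250 min = 3:44 PM.
Shipping prep ends at 3:44 PM − 350 min = 9:54 AM.
From 8:29 AM to 9:54 AM is 1 h 25 min.

1 h 25 min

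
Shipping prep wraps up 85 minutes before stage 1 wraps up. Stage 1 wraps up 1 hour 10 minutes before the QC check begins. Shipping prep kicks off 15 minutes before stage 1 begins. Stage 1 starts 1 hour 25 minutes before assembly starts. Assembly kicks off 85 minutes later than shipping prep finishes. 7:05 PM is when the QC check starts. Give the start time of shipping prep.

Stage 1 ends at 7:05 PM − 70 min = 5:55 PM.
Shipping prep ends at 5:55 PM − 85 min = 4:30 PM.
Assembly starts at 4:30 PM + 85 min = 5:55 PM.
Stage 1 starts at 5:55 PM − 85 min = 4:30 PM.
Shipping prep starts at 4:30 PM − 15 min = 4:15 PM.

4:15 PM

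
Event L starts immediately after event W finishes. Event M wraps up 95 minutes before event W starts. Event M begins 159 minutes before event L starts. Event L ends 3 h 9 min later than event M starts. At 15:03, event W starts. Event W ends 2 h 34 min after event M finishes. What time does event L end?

16:32

Event M ends at 15:03 − 95 min = 13:28.
Event W ends at 13:28 + 154 min = 16:02.
So event L starts at 16:02.
Event M starts at 16:02 − 159 min = 13:23.
Event L ends at 13:23 + 189 min = 16:32.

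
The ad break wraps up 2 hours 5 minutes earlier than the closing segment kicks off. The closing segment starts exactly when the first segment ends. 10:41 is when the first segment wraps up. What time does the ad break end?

The closing segment starts at 10:41.
The ad break ends at 10:41 − 125 min = 08:36.

08:36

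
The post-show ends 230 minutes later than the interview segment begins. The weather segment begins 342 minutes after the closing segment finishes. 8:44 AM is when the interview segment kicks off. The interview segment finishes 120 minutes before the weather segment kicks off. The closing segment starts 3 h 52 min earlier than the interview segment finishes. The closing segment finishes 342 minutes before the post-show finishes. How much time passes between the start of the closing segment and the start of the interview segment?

122 minutes

The post-show ends at 8:44 AM + 230 min = 12:34 PM.
The closing segment ends at 12:34 PM − 342 min = 6:52 AM.
The weather segment starts at 6:52 AM + 342 min = 12:34 PM.
The interview segment ends at 12:34 PM − 120 min = 10:34 AM.
The closing segment starts at 10:34 AM − 232 min = 6:42 AM.
From 6:42 AM to 8:44 AM is 122 minutes.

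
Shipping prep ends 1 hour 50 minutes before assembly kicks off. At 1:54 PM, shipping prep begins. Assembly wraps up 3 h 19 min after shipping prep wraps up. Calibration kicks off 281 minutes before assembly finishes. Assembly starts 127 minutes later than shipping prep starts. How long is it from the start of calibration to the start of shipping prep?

1 hour 5 minutes

Assembly starts at 1:54 PM + 127 min = 4:01 PM.
Shipping prep ends at 4:01 PM − 110 min = 2:11 PM.
Assembly ends at 2:11 PM + 199 min = 5:30 PM.
Calibration starts at 5:30 PM − 281 min = 12:49 PM.
From 12:49 PM to 1:54 PM is 1 hour 5 minutes.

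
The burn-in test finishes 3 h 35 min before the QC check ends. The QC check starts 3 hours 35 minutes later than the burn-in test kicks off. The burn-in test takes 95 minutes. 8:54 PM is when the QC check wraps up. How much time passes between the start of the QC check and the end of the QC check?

1 hour 35 minutes

The burn-in test ends at 8:54 PM − 215 min = 5:19 PM.
The burn-in test starts at 5:19 PM − 95 min = 3:44 PM.
The QC check starts at 3:44 PM + 215 min = 7:19 PM.
From 7:19 PM to 8:54 PM is 1 hour 35 minutes.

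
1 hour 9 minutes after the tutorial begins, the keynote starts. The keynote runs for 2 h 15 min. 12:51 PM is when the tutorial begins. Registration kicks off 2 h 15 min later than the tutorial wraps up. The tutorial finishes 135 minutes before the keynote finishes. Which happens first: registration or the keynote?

The keynote starts at 12:51 PM + 69 min = 2:00 PM.
The keynote ends at 2:00 PM + 135 min = 4:15 PM.
The tutorial ends at 4:15 PM − 135 min = 2:00 PM.
Registration starts at 2:00 PM + 135 min = 4:15 PM.
Registration starts at 4:15 PM and the keynote starts at 2:00 PM, so the keynote is first.

the keynote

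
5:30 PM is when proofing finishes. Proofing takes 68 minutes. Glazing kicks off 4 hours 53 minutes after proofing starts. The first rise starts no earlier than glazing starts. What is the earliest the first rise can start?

Proofing starts at 5:30 PM − 68 min = 4:22 PM.
Glazing starts at 4:22 PM + 293 min = 9:15 PM.
The first rise is bounded by glazing, so the earliest it can start is 9:15 PM.

9:15 PM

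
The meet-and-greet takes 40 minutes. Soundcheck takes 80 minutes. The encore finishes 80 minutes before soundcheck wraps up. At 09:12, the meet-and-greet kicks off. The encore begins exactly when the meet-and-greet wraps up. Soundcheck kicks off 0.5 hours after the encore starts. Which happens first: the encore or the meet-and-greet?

The meet-and-greet ends at 09:12 + 40 min = 09:52.
So the encore starts at 09:52.
The encore starts at 09:52 and the meet-and-greet starts at 09:12, so the meet-and-greet is first.

the meet-and-greet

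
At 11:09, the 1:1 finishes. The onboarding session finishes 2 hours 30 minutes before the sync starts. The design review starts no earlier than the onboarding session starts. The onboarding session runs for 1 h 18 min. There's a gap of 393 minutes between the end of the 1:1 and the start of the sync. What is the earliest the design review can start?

13:54

The sync starts at 11:09 + 393 min = 17:42.
The onboarding session ends at 17:42 − 150 min = 15:12.
The onboarding session starts at 15:12 − 78 min = 13:54.
The design review is bounded by the onboarding session, so the earliest it can start is 13:54.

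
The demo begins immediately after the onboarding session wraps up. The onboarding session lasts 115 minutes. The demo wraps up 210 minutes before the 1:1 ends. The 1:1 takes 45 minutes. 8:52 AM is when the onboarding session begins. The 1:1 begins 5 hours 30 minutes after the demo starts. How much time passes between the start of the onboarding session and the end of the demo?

The onboarding session ends at 8:52 AM + 115 min = 10:47 AM.
So the demo starts at 10:47 AM.
The 1:1 starts at 10:47 AM + 330 min = 4:17 PM.
The 1:1 ends at 4:17 PM + 45 min = 5:02 PM.
The demo ends at 5:02 PM − 210 min = 1:32 PM.
From 8:52 AM to 1:32 PM is 4 hours 40 minutes.

4 hours 40 minutes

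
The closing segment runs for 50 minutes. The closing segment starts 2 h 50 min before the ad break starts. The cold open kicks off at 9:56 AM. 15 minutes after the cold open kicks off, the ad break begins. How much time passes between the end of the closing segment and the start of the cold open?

105 minutes

The ad break starts at 9:56 AM + 15 min = 10:11 AM.
The closing segment starts at 10:11 AM − 170 min = 7:21 AM.
The closing segment ends at 7:21 AM + 50 min = 8:11 AM.
From 8:11 AM to 9:56 AM is 105 minutes.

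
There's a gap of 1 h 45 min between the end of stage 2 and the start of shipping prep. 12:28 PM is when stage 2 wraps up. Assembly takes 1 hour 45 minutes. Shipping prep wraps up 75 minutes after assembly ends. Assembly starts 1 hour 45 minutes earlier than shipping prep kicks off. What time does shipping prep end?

3:28 PM

Shipping prep starts at 12:28 PM + 105 min = 2:13 PM.
Assembly starts at 2:13 PM − 105 min = 12:28 PM.
Assembly ends at 12:28 PM + 105 min = 2:13 PM.
Shipping prep ends at 2:13 PM + 75 min = 3:28 PM.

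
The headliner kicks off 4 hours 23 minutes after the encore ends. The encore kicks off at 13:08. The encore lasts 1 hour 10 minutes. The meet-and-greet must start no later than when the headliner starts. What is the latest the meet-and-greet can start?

The encore ends at 13:08 + 70 min = 14:18.
The headliner starts at 14:18 + 263 min = 18:41.
The meet-and-greet is bounded by the headliner, so the latest it can start is 18:41.

18:41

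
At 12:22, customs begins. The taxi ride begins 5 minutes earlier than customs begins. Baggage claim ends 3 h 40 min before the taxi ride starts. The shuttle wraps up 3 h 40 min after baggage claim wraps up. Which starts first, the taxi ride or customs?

The taxi ride starts at 12:22 − 5 min = 12:17.
The taxi ride starts at 12:17 and customs starts at 12:22, so the taxi ride is first.

the taxi ride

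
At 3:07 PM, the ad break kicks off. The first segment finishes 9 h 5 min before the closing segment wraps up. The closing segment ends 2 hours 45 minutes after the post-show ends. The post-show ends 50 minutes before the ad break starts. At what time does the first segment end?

7:57 AM

The post-show ends at 3:07 PM − 50 min = 2:17 PM.
The closing segment ends at 2:17 PM + 165 min = 5:02 PM.
The first segment ends at 5:02 PM − 545 min = 7:57 AM.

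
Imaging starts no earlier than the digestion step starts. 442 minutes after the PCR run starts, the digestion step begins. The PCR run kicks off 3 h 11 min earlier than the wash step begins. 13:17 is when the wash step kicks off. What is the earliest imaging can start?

The PCR run starts at 13:17 − 191 min = 10:06.
The digestion step starts at 10:06 + 442 min = 17:28.
Imaging is bounded by the digestion step, so the earliest it can start is 17:28.

17:28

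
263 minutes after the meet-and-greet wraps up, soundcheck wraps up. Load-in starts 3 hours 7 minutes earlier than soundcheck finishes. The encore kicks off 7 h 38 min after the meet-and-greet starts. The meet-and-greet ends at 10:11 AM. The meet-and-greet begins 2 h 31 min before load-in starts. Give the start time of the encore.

4:34 PM

Soundcheck ends at 10:11 AM + 263 min = 2:34 PM.
Load-in starts at 2:34 PM − 187 min = 11:27 AM.
The meet-and-greet starts at 11:27 AM − 151 min = 8:56 AM.
The encore starts at 8:56 AM + 458 min = 4:34 PM.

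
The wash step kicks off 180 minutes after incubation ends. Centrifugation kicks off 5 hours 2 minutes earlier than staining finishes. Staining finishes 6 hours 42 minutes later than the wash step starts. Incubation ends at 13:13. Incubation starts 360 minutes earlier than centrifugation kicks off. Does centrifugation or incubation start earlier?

The wash step starts at 13:13 + 180 min = 16:13.
Staining ends at 16:13 + 402 min = 22:55.
Centrifugation starts at 22:55 − 302 min = 17:53.
Incubation starts at 17:53 − 360 min = 11:53.
Centrifugation starts at 17:53 and incubation starts at 11:53, so incubation is first.

incubation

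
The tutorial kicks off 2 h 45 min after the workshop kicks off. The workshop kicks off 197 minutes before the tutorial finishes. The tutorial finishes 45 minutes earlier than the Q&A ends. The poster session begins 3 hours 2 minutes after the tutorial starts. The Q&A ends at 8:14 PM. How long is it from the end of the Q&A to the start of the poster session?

The tutorial ends at 8:14 PM − 45 min = 7:29 PM.
The workshop starts at 7:29 PM − 197 min = 4:12 PM.
The tutorial starts at 4:12 PM + 165 min = 6:57 PM.
The poster session starts at 6:57 PM + 182 min = 9:59 PM.
From 8:14 PM to 9:59 PM is 1 hour 45 minutes.

1 hour 45 minutes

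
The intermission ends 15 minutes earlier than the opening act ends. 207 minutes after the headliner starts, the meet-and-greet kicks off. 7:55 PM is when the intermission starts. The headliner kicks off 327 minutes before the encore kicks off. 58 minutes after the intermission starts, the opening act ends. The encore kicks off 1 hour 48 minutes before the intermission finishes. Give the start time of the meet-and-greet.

4:50 PM

The opening act ends at 7:55 PM + 58 min = 8:53 PM.
The intermission ends at 8:53 PM − 15 min = 8:38 PM.
The encore starts at 8:38 PM − 108 min = 6:50 PM.
The headliner starts at 6:50 PM − 327 min = 1:23 PM.
The meet-and-greet starts at 1:23 PM + 207 min = 4:50 PM.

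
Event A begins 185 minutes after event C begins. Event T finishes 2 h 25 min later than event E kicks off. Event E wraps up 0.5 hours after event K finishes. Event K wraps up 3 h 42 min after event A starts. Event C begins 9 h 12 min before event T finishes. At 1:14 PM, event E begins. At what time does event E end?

Event T ends at 1:14 PM + 145 min = 3:39 PM.
Event C starts at 3:39 PM − 552 min = 6:27 AM.
Event A starts at 6:27 AM + 185 min = 9:32 AM.
Event K ends at 9:32 AM + 222 min = 1:14 PM.
Event E ends at 1:14 PM + 30 min = 1:44 PM.

1:44 PM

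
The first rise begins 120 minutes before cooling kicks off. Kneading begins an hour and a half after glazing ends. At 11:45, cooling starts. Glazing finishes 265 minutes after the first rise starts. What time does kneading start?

15:40

The first rise starts at 11:45 − 120 min = 09:45.
Glazing ends at 09:45 + 265 min = 14:10.
Kneading starts at 14:10 + 90 min = 15:40.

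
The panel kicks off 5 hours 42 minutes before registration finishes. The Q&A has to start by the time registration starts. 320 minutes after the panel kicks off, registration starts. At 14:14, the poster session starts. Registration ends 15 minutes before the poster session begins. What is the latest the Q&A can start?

13:37

Registration ends at 14:14 − 15 min = 13:59.
The panel starts at 13:59 − 342 min = 08:17.
Registration starts at 08:17 + 320 min = 13:37.
The Q&A is bounded by registration, so the latest it can start is 13:37.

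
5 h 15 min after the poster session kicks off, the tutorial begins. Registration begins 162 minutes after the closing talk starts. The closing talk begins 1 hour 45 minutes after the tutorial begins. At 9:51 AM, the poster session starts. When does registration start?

7:33 PM

The tutorial starts at 9:51 AM + 315 min = 3:06 PM.
The closing talk starts at 3:06 PM + 105 min = 4:51 PM.
Registration starts at 4:51 PM + 162 min = 7:33 PM.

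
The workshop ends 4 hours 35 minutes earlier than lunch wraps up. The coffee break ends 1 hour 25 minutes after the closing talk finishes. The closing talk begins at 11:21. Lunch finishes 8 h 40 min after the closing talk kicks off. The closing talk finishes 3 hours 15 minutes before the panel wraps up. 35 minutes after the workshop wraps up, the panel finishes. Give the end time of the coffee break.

14:11

Lunch ends at 11:21 + 520 min = 20:01.
The workshop ends at 20:01 − 275 min = 15:26.
The panel ends at 15:26 + 35 min = 16:01.
The closing talk ends at 16:01 − 195 min = 12:46.
The coffee break ends at 12:46 + 85 min = 14:11.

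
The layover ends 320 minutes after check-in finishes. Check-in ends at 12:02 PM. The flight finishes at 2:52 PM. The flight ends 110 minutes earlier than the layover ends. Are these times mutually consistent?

The layover ends at 12:02 PM + 320 min = 5:22 PM.
The flight ends at 5:22 PM − 110 min = 3:32 PM.
But the flight is also said to end at 2:52 PM — a 40-minute conflict.

No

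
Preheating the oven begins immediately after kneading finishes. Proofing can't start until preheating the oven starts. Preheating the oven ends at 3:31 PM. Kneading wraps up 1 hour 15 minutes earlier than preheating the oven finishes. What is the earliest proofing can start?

Kneading ends at 3:31 PM − 75 min = 2:16 PM.
So preheating the oven starts at 2:16 PM.
Proofing is bounded by preheating the oven, so the earliest it can start is 2:16 PM.

2:16 PM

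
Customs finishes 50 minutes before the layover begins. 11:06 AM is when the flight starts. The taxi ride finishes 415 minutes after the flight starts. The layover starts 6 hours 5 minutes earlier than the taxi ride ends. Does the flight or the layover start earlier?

the flight

The taxi ride ends at 11:06 AM + 415 min = 6:01 PM.
The layover starts at 6:01 PM − 365 min = 11:56 AM.
The flight starts at 11:06 AM and the layover starts at 11:56 AM, so the flight is first.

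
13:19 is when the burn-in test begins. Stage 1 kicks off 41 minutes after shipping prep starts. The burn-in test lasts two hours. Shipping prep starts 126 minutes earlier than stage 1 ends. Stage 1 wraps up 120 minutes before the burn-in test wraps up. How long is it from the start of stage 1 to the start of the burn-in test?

85 minutes

The burn-in test ends at 13:19 + 120 min = 15:19.
Stage 1 ends at 15:19 − 120 min = 13:19.
Shipping prep starts at 13:19 − 126 min = 11:13.
Stage 1 starts at 11:13 + 41 min = 11:54.
From 11:54 to 13:19 is 85 minutes.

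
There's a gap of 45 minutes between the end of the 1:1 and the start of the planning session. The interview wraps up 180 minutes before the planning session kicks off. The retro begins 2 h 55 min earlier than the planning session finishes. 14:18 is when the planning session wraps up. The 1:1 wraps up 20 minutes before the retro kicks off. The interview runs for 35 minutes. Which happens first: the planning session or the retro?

the retro

The retro starts at 14:18 − 175 min = 11:23.
The 1:1 ends at 11:23 − 20 min = 11:03.
The planning session starts at 11:03 + 45 min = 11:48.
The planning session starts at 11:48 and the retro starts at 11:23, so the retro is first.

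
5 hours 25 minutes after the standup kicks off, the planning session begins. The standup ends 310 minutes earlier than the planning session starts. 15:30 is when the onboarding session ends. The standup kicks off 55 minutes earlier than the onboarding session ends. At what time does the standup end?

The standup starts at 15:30 − 55 min = 14:35.
The planning session starts at 14:35 + 325 min = 20:00.
The standup ends at 20:00 − 310 min = 14:50.

14:50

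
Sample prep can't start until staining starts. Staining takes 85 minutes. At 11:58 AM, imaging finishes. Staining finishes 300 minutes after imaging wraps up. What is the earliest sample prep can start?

Staining ends at 11:58 AM + 300 min = 4:58 PM.
Staining starts at 4:58 PM − 85 min = 3:33 PM.
Sample prep is bounded by staining, so the earliest it can start is 3:33 PM.

3:33 PM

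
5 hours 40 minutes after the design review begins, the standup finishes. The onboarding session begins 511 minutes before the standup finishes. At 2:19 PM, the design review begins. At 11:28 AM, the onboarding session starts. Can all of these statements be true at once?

The standup ends at 2:19 PM + 340 min = 7:59 PM.
The onboarding session starts at 7:59 PM − 511 min = 11:28 AM.
That matches the stated 11:28 AM, so the schedule is consistent.

Yes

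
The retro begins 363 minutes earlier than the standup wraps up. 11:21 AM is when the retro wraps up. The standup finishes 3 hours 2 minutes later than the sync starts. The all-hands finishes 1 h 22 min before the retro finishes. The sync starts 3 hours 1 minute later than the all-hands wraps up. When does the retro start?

9:59 AM

The all-hands ends at 11:21 AM − 82 min = 9:59 AM.
The sync starts at 9:59 AM + 181 min = 1:00 PM.
The standup ends at 1:00 PM + 182 min = 4:02 PM.
The retro starts at 4:02 PM − 363 min = 9:59 AM.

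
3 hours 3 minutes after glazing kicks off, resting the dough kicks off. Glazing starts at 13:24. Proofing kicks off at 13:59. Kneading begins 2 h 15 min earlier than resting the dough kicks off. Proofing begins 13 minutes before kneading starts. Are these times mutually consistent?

Resting the dough starts at 13:24 + 183 min = 16:27.
Kneading starts at 16:27 − 135 min = 14:12.
Proofing starts at 14:12 − 13 min = 13:59.
That matches the stated 13:59, so the schedule is consistent.

Yes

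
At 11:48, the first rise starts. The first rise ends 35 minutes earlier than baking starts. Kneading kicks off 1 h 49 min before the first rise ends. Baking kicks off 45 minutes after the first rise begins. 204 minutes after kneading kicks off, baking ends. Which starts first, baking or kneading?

kneading

Baking starts at 11:48 + 45 min = 12:33.
The first rise ends at 12:33 − 35 min = 11:58.
Kneading starts at 11:58 − 109 min = 10:09.
Baking starts at 12:33 and kneading starts at 10:09, so kneading is first.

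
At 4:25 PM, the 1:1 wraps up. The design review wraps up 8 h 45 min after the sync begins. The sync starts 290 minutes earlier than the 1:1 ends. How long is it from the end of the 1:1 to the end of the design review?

The sync starts at 4:25 PM − 290 min = 11:35 AM.
The design review ends at 11:35 AM + 525 min = 8:20 PM.
From 4:25 PM to 8:20 PM is 3 hours 55 minutes.

3 hours 55 minutes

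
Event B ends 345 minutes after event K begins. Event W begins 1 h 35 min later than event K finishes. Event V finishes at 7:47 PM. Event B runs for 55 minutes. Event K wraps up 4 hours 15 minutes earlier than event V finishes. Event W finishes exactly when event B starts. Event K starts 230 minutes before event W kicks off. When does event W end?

Event K ends at 7:47 PM − 255 min = 3:32 PM.
Event W starts at 3:32 PM + 95 min = 5:07 PM.
Event K starts at 5:07 PM − 230 min = 1:17 PM.
Event B ends at 1:17 PM + 345 min = 7:02 PM.
Event B starts at 7:02 PM − 55 min = 6:07 PM.
So event W ends at 6:07 PM.

6:07 PM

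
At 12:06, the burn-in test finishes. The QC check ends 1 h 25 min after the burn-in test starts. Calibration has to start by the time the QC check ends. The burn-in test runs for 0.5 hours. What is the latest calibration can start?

The burn-in test starts at 12:06 − 30 min = 11:36.
The QC check ends at 11:36 + 85 min = 13:01.
Calibration is bounded by the QC check, so the latest it can start is 13:01.

13:01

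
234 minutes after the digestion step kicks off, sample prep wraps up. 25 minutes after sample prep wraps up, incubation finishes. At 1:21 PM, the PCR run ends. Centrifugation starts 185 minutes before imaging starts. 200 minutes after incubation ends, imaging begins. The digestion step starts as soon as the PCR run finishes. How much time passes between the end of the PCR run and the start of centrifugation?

The digestion step starts at 1:21 PM.
Sample prep ends at 1:21 PM + 234 min = 5:15 PM.
Incubation ends at 5:15 PM + 25 min = 5:40 PM.
Imaging starts at 5:40 PM + 200 min = 9:00 PM.
Centrifugation starts at 9:00 PM − 185 min = 5:55 PM.
From 1:21 PM to 5:55 PM is 274 minutes.

274 minutes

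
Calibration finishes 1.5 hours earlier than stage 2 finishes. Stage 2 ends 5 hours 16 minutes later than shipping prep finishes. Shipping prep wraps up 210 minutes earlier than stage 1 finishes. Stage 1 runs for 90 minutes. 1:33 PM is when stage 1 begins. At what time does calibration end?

3:19 PM

Stage 1 ends at 1:33 PM + 90 min = 3:03 PM.
Shipping prep ends at 3:03 PM − 210 min = 11:33 AM.
Stage 2 ends at 11:33 AM + 316 min = 4:49 PM.
Calibration ends at 4:49 PM − 90 min = 3:19 PM.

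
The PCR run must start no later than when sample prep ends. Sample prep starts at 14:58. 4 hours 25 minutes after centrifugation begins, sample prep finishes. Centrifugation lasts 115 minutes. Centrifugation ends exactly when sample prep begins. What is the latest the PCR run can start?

Centrifugation ends at 14:58.
Centrifugation starts at 14:58 − 115 min = 13:03.
Sample prep ends at 13:03 + 265 min = 17:28.
The PCR run is bounded by sample prep, so the latest it can start is 17:28.

17:28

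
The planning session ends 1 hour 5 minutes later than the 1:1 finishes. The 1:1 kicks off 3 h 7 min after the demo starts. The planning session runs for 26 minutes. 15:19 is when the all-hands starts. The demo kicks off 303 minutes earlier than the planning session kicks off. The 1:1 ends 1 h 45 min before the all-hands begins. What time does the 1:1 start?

The 1:1 ends at 15:19 − 105 min = 13:34.
The planning session ends at 13:34 + 65 min = 14:39.
The planning session starts at 14:39 − 26 min = 14:13.
The demo starts at 14:13 − 303 min = 09:10.
The 1:1 starts at 09:10 + 187 min = 12:17.

12:17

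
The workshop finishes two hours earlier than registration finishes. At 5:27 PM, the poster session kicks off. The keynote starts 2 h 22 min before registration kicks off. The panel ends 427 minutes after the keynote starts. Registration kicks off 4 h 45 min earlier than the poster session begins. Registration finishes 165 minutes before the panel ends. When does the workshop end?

12:42 PM

Registration starts at 5:27 PM − 285 min = 12:42 PM.
The keynote starts at 12:42 PM − 142 min = 10:20 AM.
The panel ends at 10:20 AM + 427 min = 5:27 PM.
Registration ends at 5:27 PM − 165 min = 2:42 PM.
The workshop ends at 2:42 PM − 120 min = 12:42 PM.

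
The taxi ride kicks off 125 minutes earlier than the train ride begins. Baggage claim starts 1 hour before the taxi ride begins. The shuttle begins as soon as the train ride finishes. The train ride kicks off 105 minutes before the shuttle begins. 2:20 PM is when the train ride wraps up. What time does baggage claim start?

The shuttle starts at 2:20 PM.
The train ride starts at 2:20 PM − 105 min = 12:35 PM.
The taxi ride starts at 12:35 PM − 125 min = 10:30 AM.
Baggage claim starts at 10:30 AM − 60 min = 9:30 AM.

9:30 AM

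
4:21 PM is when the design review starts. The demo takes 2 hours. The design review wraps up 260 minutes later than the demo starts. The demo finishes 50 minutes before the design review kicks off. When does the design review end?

5:51 PM

The demo ends at 4:21 PM − 50 min = 3:31 PM.
The demo starts at 3:31 PM − 120 min = 1:31 PM.
The design review ends at 1:31 PM + 260 min = 5:51 PM.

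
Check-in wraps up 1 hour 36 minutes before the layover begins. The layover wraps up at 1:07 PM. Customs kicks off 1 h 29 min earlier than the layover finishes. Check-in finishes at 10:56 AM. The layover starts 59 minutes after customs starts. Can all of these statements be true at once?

No

Customs starts at 1:07 PM − 89 min = 11:38 AM.
The layover starts at 11:38 AM + 59 min = 12:37 PM.
Check-in ends at 12:37 PM − 96 min = 11:01 AM.
But check-in is also said to end at 10:56 AM — a 5-minute conflict.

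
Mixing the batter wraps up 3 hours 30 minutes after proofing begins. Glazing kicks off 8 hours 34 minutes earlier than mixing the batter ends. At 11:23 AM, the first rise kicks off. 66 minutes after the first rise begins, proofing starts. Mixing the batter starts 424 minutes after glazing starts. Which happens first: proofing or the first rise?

the first rise

Proofing starts at 11:23 AM + 66 min = 12:29 PM.
Proofing starts at 12:29 PM and the first rise starts at 11:23 AM, so the first rise is first.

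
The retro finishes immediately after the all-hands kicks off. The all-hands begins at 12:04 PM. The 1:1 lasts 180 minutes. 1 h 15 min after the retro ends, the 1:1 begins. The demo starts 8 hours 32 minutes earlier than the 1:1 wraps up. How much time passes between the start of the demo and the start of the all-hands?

The retro ends at 12:04 PM.
The 1:1 starts at 12:04 PM + 75 min = 1:19 PM.
The 1:1 ends at 1:19 PM + 180 min = 4:19 PM.
The demo starts at 4:19 PM − 512 min = 7:47 AM.
From 7:47 AM to 12:04 PM is 4 hours 17 minutes.

4 hours 17 minutes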